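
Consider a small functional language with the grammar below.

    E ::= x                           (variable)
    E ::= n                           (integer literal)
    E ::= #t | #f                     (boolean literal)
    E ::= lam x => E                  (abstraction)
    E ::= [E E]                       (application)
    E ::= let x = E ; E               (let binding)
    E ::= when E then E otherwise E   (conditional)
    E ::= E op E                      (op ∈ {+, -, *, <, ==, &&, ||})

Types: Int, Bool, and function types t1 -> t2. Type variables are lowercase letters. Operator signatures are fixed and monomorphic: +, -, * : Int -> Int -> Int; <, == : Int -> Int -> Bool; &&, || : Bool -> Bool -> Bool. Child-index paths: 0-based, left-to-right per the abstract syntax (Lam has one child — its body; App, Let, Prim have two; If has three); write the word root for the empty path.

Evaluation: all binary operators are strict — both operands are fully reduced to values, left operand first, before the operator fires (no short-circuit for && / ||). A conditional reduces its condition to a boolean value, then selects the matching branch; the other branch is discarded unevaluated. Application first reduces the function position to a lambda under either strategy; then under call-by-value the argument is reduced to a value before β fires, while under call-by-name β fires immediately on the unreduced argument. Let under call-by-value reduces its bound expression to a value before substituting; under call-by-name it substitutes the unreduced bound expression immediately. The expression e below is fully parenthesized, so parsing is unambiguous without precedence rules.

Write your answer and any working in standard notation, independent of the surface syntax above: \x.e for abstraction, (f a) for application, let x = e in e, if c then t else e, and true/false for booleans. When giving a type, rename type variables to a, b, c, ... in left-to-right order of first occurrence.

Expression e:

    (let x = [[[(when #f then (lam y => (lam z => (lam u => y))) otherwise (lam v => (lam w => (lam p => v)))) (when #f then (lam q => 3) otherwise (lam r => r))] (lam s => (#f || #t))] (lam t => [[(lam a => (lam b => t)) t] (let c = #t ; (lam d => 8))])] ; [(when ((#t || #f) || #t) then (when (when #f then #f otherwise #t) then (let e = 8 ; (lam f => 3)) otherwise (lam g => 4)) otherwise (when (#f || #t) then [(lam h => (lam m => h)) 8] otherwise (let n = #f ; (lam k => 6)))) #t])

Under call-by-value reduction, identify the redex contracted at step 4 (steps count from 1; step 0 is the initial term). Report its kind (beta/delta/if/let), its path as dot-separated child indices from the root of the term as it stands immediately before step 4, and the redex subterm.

Trace:
step 0: (let x = ((((if false then (\y.(\z.(\u.y))) else (\v.(\w.(\p.v)))) (if false then (\q.3) else (\r.r))) (\s.(false || true))) (\t.(((\a.(\b.t)) t) (let c = true in (\d.8))))) in ((if ((true || false) || true) then (if (if false then false else true) then (let e = 8 in (\f.3)) else (\g.4)) else (if (false || true) then ((\h.(\m.h)) 8) else (let n = false in (\k.6)))) true))
step 1: [if@0.0.0.0] (let x = ((((\v.(\w.(\p.v))) (if false then (\q.3) else (\r.r))) (\s.(false || true))) (\t.(((\a.(\b.t)) t) (let c = true in (\d.8))))) in ((if ((true || false) || true) then (if (if false then false else true) then (let e = 8 in (\f.3)) else (\g.4)) else (if (false || true) then ((\h.(\m.h)) 8) else (let n = false in (\k.6)))) true))
step 2: [if@0.0.0.1] (let x = ((((\v.(\w.(\p.v))) (\r.r)) (\s.(false || true))) (\t.(((\a.(\b.t)) t) (let c = true in (\d.8))))) in ((if ((true || false) || true) then (if (if false then false else true) then (let e = 8 in (\f.3)) else (\g.4)) else (if (false || true) then ((\h.(\m.h)) 8) else (let n = false in (\k.6)))) true))
step 3: [beta@0.0.0] (let x = (((\w.(\p.(\r.r))) (\s.(false || true))) (\t.(((\a.(\b.t)) t) (let c = true in (\d.8))))) in ((if ((true || false) || true) then (if (if false then false else true) then (let e = 8 in (\f.3)) else (\g.4)) else (if (false || true) then ((\h.(\m.h)) 8) else (let n = false in (\k.6)))) true))
step 4: [beta@0.0] (let x = ((\p.(\r.r)) (\t.(((\a.(\b.t)) t) (let c = true in (\d.8))))) in ((if ((true || false) || true) then (if (if false then false else true) then (let e = 8 in (\f.3)) else (\g.4)) else (if (false || true) then ((\h.(\m.h)) 8) else (let n = false in (\k.6)))) true))

Answer: beta at 0.0 : ((\w.(\p.(\r.r))) (\s.(false || true)))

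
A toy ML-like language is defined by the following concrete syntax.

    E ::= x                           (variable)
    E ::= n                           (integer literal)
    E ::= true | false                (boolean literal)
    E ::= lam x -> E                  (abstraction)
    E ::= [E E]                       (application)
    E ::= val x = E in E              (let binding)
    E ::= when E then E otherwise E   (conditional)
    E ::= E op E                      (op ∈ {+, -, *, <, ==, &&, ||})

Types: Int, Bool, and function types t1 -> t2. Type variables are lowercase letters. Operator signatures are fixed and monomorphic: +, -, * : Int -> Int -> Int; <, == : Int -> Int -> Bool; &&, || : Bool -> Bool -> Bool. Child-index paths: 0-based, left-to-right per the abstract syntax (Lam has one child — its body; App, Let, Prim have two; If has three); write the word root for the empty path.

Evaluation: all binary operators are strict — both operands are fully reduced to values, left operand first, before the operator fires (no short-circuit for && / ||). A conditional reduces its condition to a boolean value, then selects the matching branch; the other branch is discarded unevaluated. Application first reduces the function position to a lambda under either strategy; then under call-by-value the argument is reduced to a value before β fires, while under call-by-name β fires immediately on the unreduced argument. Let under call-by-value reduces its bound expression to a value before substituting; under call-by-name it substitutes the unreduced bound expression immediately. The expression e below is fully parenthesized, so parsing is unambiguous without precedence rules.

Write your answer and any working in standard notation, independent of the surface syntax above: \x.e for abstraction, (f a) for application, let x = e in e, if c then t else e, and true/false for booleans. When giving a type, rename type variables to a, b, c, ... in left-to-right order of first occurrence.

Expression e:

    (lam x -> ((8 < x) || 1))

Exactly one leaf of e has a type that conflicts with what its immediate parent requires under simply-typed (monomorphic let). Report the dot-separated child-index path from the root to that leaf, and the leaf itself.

Answer: 0.1 : 1

Working:
  unify Int ~ Int
x : a
  unify a ~ Int
  unify Bool ~ Bool
  unify Int ~ Bool
  FAIL: mismatch Int ~ Bool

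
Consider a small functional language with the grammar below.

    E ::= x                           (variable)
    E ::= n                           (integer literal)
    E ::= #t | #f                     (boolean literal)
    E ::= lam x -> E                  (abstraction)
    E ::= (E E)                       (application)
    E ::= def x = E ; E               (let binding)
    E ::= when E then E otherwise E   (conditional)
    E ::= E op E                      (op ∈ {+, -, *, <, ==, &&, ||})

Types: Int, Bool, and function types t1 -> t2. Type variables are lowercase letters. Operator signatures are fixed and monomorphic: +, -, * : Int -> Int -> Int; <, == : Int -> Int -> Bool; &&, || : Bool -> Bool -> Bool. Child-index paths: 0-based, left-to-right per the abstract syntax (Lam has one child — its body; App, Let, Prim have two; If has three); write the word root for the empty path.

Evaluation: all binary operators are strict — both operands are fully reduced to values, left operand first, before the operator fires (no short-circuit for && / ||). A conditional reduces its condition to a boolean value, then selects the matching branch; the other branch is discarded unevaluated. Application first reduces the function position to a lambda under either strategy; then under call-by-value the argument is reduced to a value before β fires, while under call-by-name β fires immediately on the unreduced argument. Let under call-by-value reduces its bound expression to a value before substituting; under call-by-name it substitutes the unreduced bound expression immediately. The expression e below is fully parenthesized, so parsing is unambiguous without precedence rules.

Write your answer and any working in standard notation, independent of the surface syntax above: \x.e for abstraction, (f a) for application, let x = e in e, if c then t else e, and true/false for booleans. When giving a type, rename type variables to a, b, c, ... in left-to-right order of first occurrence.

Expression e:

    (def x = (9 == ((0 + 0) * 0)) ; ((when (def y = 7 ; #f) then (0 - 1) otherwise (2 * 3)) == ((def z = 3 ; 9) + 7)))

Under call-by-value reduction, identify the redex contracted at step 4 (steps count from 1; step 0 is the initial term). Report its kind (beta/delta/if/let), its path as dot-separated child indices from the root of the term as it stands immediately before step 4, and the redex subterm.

Answer: let at root : (let x = false in ((if (let y = 7 in false) then (0 - 1) else (2 * 3)) == ((let z = 3 in 9) + 7)))

Trace:
step 0: (let x = (9 == ((0 + 0) * 0)) in ((if (let y = 7 in false) then (0 - 1) else (2 * 3)) == ((let z = 3 in 9) + 7)))
step 1: [delta@0.1.0] (let x = (9 == (0 * 0)) in ((if (let y = 7 in false) then (0 - 1) else (2 * 3)) == ((let z = 3 in 9) + 7)))
step 2: [delta@0.1] (let x = (9 == 0) in ((if (let y = 7 in false) then (0 - 1) else (2 * 3)) == ((let z = 3 in 9) + 7)))
step 3: [delta@0] (let x = false in ((if (let y = 7 in false) then (0 - 1) else (2 * 3)) == ((let z = 3 in 9) + 7)))
step 4: [let@root] ((if (let y = 7 in false) then (0 - 1) else (2 * 3)) == ((let z = 3 in 9) + 7))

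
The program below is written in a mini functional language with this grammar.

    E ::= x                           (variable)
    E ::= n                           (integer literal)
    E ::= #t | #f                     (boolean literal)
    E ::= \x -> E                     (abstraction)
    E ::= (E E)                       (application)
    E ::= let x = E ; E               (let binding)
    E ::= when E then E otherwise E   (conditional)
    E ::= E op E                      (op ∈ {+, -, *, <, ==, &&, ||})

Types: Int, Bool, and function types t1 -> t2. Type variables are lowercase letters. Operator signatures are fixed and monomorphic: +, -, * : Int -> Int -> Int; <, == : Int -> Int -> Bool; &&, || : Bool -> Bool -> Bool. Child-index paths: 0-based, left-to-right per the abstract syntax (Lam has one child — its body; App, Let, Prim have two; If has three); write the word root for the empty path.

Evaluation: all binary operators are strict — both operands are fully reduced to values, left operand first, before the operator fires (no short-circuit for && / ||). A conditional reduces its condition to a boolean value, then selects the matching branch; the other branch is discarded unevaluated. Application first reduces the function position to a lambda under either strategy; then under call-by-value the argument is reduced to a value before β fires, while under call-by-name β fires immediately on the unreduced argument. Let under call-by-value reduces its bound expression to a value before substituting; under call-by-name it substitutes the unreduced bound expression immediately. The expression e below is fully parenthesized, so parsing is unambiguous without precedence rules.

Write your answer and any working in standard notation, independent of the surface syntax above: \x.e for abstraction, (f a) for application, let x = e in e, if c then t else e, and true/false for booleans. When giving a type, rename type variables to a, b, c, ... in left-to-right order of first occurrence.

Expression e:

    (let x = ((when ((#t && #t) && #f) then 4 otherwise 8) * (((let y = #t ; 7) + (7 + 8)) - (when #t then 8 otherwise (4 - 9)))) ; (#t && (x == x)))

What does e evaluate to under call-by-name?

Working:
step 0: (let x = ((if ((true && true) && false) then 4 else 8) * (((let y = true in 7) + (7 + 8)) - (if true then 8 else (4 - 9)))) in (true && (x == x)))
step 1: [let@root] (true && (((if ((true && true) && false) then 4 else 8) * (((let y = true in 7) + (7 + 8)) - (if true then 8 else (4 - 9)))) == ((if ((true && true) && false) then 4 else 8) * (((let y = true in 7) + (7 + 8)) - (if true then 8 else (4 - 9))))))
step 2: [delta@1.0.0.0.0] (true && (((if (true && false) then 4 else 8) * (((let y = true in 7) + (7 + 8)) - (if true then 8 else (4 - 9)))) == ((if ((true && true) && false) then 4 else 8) * (((let y = true in 7) + (7 + 8)) - (if true then 8 else (4 - 9))))))
step 3: [delta@1.0.0.0] (true && (((if false then 4 else 8) * (((let y = true in 7) + (7 + 8)) - (if true then 8 else (4 - 9)))) == ((if ((true && true) && false) then 4 else 8) * (((let y = true in 7) + (7 + 8)) - (if true then 8 else (4 - 9))))))
step 4: [if@1.0.0] (true && ((8 * (((let y = true in 7) + (7 + 8)) - (if true then 8 else (4 - 9)))) == ((if ((true && true) && false) then 4 else 8) * (((let y = true in 7) + (7 + 8)) - (if true then 8 else (4 - 9))))))
step 5: [let@1.0.1.0.0] (true && ((8 * ((7 + (7 + 8)) - (if true then 8 else (4 - 9)))) == ((if ((true && true) && false) then 4 else 8) * (((let y = true in 7) + (7 + 8)) - (if true then 8 else (4 - 9))))))
step 6: [delta@1.0.1.0.1] (true && ((8 * ((7 + 15) - (if true then 8 else (4 - 9)))) == ((if ((true && true) && false) then 4 else 8) * (((let y = true in 7) + (7 + 8)) - (if true then 8 else (4 - 9))))))
step 7: [delta@1.0.1.0] (true && ((8 * (22 - (if true then 8 else (4 - 9)))) == ((if ((true && true) && false) then 4 else 8) * (((let y = true in 7) + (7 + 8)) - (if true then 8 else (4 - 9))))))
step 8: [if@1.0.1.1] (true && ((8 * (22 - 8)) == ((if ((true && true) && false) then 4 else 8) * (((let y = true in 7) + (7 + 8)) - (if true then 8 else (4 - 9))))))
step 9: [delta@1.0.1] (true && ((8 * 14) == ((if ((true && true) && false) then 4 else 8) * (((let y = true in 7) + (7 + 8)) - (if true then 8 else (4 - 9))))))
step 10: [delta@1.0] (true && (112 == ((if ((true && true) && false) then 4 else 8) * (((let y = true in 7) + (7 + 8)) - (if true then 8 else (4 - 9))))))
step 11: [delta@1.1.0.0.0] (true && (112 == ((if (true && false) then 4 else 8) * (((let y = true in 7) + (7 + 8)) - (if true then 8 else (4 - 9))))))
step 12: [delta@1.1.0.0] (true && (112 == ((if false then 4 else 8) * (((let y = true in 7) + (7 + 8)) - (if true then 8 else (4 - 9))))))
step 13: [if@1.1.0] (true && (112 == (8 * (((let y = true in 7) + (7 + 8)) - (if true then 8 else (4 - 9))))))
step 14: [let@1.1.1.0.0] (true && (112 == (8 * ((7 + (7 + 8)) - (if true then 8 else (4 - 9))))))
step 15: [delta@1.1.1.0.1] (true && (112 == (8 * ((7 + 15) - (if true then 8 else (4 - 9))))))
step 16: [delta@1.1.1.0] (true && (112 == (8 * (22 - (if true then 8 else (4 - 9))))))
step 17: [if@1.1.1.1] (true && (112 == (8 * (22 - 8))))
step 18: [delta@1.1.1] (true && (112 == (8 * 14)))
step 19: [delta@1.1] (true && (112 == 112))
step 20: [delta@1] (true && true)
step 21: [delta@root] true

Answer: true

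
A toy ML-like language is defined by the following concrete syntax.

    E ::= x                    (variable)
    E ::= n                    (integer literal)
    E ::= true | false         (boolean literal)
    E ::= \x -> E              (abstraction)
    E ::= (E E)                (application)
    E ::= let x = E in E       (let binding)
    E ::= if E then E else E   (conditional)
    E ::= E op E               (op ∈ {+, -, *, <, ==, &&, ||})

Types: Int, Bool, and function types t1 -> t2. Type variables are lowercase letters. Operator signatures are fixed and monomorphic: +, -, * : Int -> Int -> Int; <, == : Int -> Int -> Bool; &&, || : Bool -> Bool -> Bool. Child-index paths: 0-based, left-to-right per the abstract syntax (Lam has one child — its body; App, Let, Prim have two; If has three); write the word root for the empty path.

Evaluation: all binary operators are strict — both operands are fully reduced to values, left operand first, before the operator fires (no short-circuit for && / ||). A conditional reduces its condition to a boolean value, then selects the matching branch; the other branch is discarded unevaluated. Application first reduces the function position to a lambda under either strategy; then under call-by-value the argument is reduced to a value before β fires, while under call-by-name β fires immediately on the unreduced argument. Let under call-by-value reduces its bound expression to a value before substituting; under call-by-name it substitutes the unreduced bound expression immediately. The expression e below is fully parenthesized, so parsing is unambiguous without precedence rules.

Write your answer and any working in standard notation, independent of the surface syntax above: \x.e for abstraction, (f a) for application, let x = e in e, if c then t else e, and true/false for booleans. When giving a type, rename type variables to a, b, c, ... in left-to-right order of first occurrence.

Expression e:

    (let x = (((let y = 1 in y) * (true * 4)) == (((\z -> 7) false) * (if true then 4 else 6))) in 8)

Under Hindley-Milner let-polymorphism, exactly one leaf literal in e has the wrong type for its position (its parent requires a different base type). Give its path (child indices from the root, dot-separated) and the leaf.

Answer: 0.0.1.0 : true

Trace:
let y : Int
y : Int
  unify Int ~ Int
  unify Bool ~ Int
  FAIL: mismatch Bool ~ Int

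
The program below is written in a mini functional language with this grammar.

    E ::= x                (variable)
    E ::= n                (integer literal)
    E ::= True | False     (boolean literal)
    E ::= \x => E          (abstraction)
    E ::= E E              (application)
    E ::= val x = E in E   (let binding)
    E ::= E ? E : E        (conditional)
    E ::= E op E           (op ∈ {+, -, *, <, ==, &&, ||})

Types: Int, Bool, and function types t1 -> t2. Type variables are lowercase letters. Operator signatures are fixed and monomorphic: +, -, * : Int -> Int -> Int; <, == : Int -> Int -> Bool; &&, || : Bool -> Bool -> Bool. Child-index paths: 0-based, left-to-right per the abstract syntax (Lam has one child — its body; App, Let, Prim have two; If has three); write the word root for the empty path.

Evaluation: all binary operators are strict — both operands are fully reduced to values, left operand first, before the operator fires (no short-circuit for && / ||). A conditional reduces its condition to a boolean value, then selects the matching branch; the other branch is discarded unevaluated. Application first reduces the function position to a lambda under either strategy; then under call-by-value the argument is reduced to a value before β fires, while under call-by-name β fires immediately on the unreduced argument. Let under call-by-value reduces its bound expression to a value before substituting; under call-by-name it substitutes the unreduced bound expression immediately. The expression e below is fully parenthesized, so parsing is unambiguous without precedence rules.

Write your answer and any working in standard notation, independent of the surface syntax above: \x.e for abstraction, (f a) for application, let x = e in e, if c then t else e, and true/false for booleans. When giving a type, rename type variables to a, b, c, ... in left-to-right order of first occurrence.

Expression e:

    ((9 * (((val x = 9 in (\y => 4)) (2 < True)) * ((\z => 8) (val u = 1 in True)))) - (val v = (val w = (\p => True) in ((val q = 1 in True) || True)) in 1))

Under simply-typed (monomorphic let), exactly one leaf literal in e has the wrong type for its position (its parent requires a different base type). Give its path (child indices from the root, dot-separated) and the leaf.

Working:
  unify Int ~ Int
let x : Int
\y._ : a -> Int
  unify Int ~ Int
  unify Bool ~ Int
  FAIL: mismatch Bool ~ Int

Answer: 0.1.0.1.1 : true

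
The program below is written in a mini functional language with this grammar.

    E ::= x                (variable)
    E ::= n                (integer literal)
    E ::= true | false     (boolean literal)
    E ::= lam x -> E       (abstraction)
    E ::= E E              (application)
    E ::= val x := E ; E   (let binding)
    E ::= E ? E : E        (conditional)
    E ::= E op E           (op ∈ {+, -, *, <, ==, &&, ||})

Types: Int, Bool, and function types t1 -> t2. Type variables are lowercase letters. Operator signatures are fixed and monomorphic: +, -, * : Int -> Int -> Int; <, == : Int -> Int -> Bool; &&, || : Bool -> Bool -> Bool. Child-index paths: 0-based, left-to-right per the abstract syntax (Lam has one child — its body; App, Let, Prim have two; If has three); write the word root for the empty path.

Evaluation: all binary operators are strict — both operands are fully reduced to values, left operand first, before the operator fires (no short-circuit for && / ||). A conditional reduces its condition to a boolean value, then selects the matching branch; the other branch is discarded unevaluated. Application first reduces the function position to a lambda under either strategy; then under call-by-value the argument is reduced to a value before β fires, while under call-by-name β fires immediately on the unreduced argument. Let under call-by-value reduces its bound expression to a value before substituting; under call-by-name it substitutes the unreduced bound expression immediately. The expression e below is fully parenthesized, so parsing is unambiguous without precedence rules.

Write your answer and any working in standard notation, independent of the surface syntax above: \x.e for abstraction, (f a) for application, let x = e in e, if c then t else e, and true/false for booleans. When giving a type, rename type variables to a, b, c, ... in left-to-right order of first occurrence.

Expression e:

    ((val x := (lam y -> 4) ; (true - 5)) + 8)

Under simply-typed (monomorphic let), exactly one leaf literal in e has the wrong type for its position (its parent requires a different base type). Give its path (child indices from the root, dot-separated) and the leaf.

Answer: 0.1.0 : true

Derivation:
\y._ : a -> Int
let x : a -> Int
  unify Bool ~ Int
  FAIL: mismatch Bool ~ Int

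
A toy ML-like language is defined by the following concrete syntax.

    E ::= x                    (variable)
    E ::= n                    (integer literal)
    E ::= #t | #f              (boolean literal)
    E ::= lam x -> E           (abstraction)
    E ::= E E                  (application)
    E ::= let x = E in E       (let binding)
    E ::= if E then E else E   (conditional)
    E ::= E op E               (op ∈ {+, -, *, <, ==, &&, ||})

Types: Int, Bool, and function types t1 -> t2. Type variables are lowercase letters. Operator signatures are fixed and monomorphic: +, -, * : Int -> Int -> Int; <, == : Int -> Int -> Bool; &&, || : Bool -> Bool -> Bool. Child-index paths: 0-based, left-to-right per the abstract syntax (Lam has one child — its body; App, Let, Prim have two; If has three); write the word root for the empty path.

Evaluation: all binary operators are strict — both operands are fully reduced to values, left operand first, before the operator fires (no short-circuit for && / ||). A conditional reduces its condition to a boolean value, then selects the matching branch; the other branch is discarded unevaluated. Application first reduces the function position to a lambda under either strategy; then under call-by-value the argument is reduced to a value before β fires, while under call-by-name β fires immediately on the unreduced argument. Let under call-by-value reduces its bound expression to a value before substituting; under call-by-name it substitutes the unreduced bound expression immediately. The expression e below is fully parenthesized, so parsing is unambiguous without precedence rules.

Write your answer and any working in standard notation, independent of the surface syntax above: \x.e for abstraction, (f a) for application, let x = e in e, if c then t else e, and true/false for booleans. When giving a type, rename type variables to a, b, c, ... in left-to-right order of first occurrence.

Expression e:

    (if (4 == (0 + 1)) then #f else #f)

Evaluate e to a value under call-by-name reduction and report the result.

Answer: false

Working:
step 0: (if (4 == (0 + 1)) then false else false)
step 1: [delta@0.1] (if (4 == 1) then false else false)
step 2: [delta@0] (if false then false else false)
step 3: [if@root] false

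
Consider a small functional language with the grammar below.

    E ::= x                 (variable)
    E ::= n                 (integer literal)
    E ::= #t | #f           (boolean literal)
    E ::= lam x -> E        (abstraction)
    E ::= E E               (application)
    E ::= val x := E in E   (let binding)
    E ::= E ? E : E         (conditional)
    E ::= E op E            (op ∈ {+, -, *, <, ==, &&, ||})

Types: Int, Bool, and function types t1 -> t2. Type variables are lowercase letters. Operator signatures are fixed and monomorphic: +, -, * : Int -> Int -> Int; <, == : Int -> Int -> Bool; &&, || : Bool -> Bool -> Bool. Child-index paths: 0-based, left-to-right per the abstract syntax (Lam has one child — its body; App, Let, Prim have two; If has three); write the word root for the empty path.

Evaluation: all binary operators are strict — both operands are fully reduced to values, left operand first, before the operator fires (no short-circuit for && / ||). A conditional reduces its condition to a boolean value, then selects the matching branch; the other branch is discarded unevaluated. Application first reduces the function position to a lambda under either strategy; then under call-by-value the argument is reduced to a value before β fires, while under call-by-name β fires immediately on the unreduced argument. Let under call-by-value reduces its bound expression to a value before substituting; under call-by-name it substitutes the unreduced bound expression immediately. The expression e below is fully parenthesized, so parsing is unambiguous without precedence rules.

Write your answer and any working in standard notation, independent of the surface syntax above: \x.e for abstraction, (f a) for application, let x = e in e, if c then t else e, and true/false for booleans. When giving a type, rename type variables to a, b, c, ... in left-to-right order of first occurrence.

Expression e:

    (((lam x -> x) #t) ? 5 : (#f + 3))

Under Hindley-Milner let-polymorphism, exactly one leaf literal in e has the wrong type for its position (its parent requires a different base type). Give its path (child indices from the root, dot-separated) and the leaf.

Trace:
x : a
\x._ : a -> a
  unify a -> a ~ Bool -> b
  unify a ~ Bool
  unify Bool ~ b
_ _ : Bool
  unify Bool ~ Bool
  unify Bool ~ Int
  FAIL: mismatch Bool ~ Int

Answer: 2.0 : false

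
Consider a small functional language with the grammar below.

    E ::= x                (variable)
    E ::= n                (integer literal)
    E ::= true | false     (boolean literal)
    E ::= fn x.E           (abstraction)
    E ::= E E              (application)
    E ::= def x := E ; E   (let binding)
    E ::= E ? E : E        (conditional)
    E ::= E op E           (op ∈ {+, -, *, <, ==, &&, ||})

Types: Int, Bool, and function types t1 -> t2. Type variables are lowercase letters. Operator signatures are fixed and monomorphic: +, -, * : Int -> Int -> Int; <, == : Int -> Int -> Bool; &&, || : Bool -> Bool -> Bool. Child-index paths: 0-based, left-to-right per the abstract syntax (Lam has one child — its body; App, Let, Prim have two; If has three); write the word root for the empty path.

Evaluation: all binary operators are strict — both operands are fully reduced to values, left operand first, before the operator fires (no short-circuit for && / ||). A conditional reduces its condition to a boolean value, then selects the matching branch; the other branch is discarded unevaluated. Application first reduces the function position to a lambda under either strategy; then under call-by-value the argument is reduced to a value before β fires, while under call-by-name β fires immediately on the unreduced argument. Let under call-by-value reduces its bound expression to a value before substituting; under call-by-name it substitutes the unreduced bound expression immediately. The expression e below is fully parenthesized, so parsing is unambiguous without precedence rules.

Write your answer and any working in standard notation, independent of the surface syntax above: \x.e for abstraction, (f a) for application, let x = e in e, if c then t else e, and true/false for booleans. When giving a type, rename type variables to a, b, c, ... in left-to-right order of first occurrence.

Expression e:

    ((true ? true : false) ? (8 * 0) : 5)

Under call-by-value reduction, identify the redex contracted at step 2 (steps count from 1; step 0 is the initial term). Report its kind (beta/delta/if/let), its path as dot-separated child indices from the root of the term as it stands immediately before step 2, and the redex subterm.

Answer: if at root : (if true then (8 * 0) else 5)

Working:
step 0: (if (if true then true else false) then (8 * 0) else 5)
step 1: [if@0] (if true then (8 * 0) else 5)
step 2: [if@root] (8 * 0)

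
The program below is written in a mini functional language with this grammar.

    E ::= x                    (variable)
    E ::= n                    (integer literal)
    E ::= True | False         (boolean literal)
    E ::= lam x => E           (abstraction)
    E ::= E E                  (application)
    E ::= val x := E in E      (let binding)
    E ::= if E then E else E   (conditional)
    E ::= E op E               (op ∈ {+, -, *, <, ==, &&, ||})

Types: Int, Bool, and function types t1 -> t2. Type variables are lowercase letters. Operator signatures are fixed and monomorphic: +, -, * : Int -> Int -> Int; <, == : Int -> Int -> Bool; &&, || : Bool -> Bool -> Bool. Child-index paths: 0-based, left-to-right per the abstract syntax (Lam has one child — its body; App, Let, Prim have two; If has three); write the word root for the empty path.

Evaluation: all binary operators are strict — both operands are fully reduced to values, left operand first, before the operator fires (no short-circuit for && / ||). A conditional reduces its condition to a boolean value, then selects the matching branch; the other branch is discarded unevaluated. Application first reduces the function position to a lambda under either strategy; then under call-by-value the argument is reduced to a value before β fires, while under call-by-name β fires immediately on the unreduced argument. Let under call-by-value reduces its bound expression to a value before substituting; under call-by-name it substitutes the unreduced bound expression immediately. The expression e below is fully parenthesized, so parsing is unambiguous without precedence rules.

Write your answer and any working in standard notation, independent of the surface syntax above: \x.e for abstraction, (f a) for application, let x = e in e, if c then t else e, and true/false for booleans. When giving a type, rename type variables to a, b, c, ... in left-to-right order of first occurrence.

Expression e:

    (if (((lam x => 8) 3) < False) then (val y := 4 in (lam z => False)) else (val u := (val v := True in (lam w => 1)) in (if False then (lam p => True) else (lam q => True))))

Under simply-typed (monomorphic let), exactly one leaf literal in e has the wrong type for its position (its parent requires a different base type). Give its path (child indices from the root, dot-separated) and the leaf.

Answer: 0.1 : false

Working:
\x._ : a -> Int
  unify a -> Int ~ Int -> b
  unify a ~ Int
  unify Int ~ b
_ _ : Int
  unify Int ~ Int
  unify Bool ~ Int
  FAIL: mismatch Bool ~ Int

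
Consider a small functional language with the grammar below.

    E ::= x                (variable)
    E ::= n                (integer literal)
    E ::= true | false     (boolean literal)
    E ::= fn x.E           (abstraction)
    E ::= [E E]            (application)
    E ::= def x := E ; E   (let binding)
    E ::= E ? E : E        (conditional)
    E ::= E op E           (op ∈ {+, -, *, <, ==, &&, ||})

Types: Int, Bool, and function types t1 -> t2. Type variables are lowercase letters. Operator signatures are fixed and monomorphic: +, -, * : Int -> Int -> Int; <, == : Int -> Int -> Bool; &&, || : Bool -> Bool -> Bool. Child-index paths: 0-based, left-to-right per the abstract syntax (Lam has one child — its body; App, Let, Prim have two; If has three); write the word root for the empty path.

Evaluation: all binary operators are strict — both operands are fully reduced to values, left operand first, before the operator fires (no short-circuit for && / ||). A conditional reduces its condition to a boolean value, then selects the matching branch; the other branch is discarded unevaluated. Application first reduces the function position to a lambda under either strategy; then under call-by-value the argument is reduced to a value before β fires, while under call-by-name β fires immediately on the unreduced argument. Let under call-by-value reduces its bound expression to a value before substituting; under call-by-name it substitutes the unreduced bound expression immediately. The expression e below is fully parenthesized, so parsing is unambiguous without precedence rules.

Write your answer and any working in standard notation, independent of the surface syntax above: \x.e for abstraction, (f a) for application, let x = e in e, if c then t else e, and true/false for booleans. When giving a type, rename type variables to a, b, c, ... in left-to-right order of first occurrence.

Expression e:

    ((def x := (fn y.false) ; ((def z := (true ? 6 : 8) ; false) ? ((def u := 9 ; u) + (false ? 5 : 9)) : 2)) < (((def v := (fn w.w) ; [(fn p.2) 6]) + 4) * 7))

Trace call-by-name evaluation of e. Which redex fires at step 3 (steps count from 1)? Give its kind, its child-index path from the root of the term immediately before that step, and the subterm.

Answer: if at 0 : (if false then ((let u = 9 in u) + (if false then 5 else 9)) else 2)

Trace:
step 0: ((let x = (\y.false) in (if (let z = (if true then 6 else 8) in false) then ((let u = 9 in u) + (if false then 5 else 9)) else 2)) < (((let v = (\w.w) in ((\p.2) 6)) + 4) * 7))
step 1: [let@0] ((if (let z = (if true then 6 else 8) in false) then ((let u = 9 in u) + (if false then 5 else 9)) else 2) < (((let v = (\w.w) in ((\p.2) 6)) + 4) * 7))
step 2: [let@0.0] ((if false then ((let u = 9 in u) + (if false then 5 else 9)) else 2) < (((let v = (\w.w) in ((\p.2) 6)) + 4) * 7))
step 3: [if@0] (2 < (((let v = (\w.w) in ((\p.2) 6)) + 4) * 7))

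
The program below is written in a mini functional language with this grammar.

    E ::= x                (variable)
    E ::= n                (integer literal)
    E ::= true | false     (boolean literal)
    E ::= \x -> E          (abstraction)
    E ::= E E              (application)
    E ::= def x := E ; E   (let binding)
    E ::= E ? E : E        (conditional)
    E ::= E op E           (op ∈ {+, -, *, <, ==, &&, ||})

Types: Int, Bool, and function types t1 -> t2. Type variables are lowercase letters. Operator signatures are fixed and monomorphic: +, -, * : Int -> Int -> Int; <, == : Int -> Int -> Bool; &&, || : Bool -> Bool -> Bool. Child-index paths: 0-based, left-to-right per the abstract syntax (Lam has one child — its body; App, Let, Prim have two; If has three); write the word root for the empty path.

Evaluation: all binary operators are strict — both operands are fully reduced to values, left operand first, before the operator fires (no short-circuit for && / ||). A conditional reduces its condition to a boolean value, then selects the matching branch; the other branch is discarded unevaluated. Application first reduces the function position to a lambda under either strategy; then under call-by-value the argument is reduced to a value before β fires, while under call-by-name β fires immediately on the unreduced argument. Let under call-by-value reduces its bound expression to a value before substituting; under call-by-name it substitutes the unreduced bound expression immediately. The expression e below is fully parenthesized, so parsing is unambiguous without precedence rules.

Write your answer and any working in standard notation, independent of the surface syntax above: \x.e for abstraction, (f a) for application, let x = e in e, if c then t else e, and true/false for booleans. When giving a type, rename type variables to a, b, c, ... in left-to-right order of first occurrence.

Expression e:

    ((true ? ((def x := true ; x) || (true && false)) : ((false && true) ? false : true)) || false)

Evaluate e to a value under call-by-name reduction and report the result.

Answer: true

Working:
step 0: ((if true then ((let x = true in x) || (true && false)) else (if (false && true) then false else true)) || false)
step 1: [if@0] (((let x = true in x) || (true && false)) || false)
step 2: [let@0.0] ((true || (true && false)) || false)
step 3: [delta@0.1] ((true || false) || false)
step 4: [delta@0] (true || false)
step 5: [delta@root] true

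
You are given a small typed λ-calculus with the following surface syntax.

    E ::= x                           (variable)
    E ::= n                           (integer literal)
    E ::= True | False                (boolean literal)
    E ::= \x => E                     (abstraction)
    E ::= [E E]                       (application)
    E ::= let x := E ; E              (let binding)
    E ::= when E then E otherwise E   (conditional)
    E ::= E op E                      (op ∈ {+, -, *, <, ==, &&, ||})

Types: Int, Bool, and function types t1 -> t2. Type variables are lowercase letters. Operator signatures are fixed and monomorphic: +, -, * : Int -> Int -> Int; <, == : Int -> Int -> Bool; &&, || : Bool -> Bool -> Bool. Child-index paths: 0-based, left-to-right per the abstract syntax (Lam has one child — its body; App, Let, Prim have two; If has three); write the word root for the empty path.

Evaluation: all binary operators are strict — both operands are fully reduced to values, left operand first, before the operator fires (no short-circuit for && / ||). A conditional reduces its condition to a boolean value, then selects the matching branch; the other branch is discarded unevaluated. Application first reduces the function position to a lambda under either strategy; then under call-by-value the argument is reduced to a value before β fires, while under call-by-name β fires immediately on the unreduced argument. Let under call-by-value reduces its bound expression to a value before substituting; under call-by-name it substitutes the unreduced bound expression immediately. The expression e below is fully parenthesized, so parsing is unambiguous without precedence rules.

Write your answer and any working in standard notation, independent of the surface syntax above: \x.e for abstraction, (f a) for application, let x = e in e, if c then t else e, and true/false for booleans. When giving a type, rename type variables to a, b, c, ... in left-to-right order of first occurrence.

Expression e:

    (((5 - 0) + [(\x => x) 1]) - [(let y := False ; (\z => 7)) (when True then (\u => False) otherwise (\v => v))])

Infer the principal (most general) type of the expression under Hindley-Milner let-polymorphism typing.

Derivation:
  unify Int ~ Int
  unify Int ~ Int
  unify Int ~ Int
x : a
\x._ : a -> a
  unify a -> a ~ Int -> b
  unify a ~ Int
  unify Int ~ b
_ _ : Int
  unify Int ~ Int
  unify Int ~ Int
let y : Bool
\z._ : c -> Int
  unify Bool ~ Bool
\u._ : d -> Bool
v : e
\v._ : e -> e
  unify d -> Bool ~ e -> e
  unify d ~ e
  unify Bool ~ e
  unify c -> Int ~ (Bool -> Bool) -> f
  unify c ~ Bool -> Bool
  unify Int ~ f
_ _ : Int
  unify Int ~ Int

Answer: Int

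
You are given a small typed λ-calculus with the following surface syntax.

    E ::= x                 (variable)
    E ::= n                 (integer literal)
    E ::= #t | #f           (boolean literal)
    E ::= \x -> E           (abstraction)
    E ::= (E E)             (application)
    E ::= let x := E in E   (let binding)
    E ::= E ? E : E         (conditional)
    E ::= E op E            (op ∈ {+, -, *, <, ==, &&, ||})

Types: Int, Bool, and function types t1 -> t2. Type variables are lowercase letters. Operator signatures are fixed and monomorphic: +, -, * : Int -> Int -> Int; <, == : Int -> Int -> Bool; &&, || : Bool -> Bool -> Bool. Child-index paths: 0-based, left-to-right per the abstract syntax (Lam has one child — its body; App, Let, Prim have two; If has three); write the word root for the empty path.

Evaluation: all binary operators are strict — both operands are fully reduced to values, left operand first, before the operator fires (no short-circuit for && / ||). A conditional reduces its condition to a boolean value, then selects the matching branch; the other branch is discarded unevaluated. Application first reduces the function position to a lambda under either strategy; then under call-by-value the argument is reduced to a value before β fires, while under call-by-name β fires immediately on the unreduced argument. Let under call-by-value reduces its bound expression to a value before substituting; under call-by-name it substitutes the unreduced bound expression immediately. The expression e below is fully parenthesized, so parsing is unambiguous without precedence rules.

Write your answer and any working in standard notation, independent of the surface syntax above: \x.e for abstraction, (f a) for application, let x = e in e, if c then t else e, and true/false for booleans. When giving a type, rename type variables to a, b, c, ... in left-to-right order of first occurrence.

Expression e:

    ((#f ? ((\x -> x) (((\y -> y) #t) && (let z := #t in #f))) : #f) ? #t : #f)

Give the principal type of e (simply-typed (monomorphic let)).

Working:
  unify Bool ~ Bool
x : a
\x._ : a -> a
y : b
\y._ : b -> b
  unify b -> b ~ Bool -> c
  unify b ~ Bool
  unify Bool ~ c
_ _ : Bool
  unify Bool ~ Bool
let z : Bool
  unify Bool ~ Bool
  unify a -> a ~ Bool -> d
  unify a ~ Bool
  unify Bool ~ d
_ _ : Bool
  unify Bool ~ Bool
  unify Bool ~ Bool
  unify Bool ~ Bool

Answer: Bool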